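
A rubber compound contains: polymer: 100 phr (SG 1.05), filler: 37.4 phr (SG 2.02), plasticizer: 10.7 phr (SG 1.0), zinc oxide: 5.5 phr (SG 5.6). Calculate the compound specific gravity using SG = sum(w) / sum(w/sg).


Sum of weights = 153.6
Volume contributions:
  polymer: 100/1.05 = 95.2381
  filler: 37.4/2.02 = 18.5149
  plasticizer: 10.7/1.0 = 10.7000
  zinc oxide: 5.5/5.6 = 0.9821
Sum of volumes = 125.4351
SG = 153.6 / 125.4351 = 1.225

SG = 1.225


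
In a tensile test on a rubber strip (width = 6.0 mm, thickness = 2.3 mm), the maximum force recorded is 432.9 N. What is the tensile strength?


Area = width * thickness = 6.0 * 2.3 = 13.8 mm^2
TS = force / area = 432.9 / 13.8 = 31.37 MPa

31.37 MPa


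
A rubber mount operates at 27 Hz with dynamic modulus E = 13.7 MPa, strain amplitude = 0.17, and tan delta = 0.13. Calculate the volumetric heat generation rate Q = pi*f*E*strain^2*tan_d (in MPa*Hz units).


Q = pi * f * E * strain^2 * tan_d
= pi * 27 * 13.7 * 0.17^2 * 0.13
= pi * 27 * 13.7 * 0.0289 * 0.13
= 4.3659

Q = 4.3659


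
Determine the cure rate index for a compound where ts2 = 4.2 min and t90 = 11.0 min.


CRI = 100 / (t90 - ts2)
= 100 / (11.0 - 4.2)
= 100 / 6.8
= 14.71 min^-1

14.71 min^-1


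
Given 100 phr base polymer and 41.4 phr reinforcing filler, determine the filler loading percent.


Filler % = filler / (rubber + filler) * 100
= 41.4 / (100 + 41.4) * 100
= 41.4 / 141.4 * 100
= 29.28%

29.28%


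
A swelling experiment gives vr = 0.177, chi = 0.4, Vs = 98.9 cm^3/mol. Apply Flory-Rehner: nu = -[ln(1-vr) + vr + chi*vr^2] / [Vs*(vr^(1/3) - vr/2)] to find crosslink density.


ln(1 - vr) = ln(1 - 0.177) = -0.1948
Numerator = -((-0.1948) + 0.177 + 0.4 * 0.177^2) = 0.0053
Denominator = 98.9 * (0.177^(1/3) - 0.177/2) = 46.7765
nu = 0.0053 / 46.7765 = 1.1261e-04 mol/cm^3

1.1261e-04 mol/cm^3


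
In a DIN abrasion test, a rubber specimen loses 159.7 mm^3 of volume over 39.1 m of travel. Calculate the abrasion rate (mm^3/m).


Rate = volume_loss / distance
= 159.7 / 39.1
= 4.084 mm^3/m

4.084 mm^3/m


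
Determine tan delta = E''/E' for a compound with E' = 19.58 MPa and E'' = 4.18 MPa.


tan delta = E'' / E'
= 4.18 / 19.58
= 0.2135

tan delta = 0.2135


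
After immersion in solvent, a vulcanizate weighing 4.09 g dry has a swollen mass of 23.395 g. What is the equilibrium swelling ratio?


Q = W_swollen / W_dry
Q = 23.395 / 4.09
Q = 5.72

Q = 5.72


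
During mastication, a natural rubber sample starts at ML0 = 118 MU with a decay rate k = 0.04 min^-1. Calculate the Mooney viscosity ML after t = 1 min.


ML = ML0 * exp(-k * t)
ML = 118 * exp(-0.04 * 1)
ML = 118 * 0.9608
ML = 113.37 MU

113.37 MU


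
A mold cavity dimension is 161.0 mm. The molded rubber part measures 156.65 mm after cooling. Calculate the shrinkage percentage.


Shrinkage = (mold - part) / mold * 100
= (161.0 - 156.65) / 161.0 * 100
= 4.35 / 161.0 * 100
= 2.7%

2.7%


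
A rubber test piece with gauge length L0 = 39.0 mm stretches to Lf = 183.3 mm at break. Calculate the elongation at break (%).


Elongation = (Lf - L0) / L0 * 100
= (183.3 - 39.0) / 39.0 * 100
= 144.3 / 39.0 * 100
= 370.0%

370.0%


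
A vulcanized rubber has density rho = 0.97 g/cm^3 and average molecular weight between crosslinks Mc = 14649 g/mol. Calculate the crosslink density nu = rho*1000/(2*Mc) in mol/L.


nu = rho * 1000 / (2 * Mc)
nu = 0.97 * 1000 / (2 * 14649)
nu = 970.0 / 29298
nu = 0.0331 mol/L

0.0331 mol/L


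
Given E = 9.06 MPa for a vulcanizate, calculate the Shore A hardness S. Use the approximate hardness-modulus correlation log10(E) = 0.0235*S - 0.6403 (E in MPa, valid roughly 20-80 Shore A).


log10(E) = 0.0235*S - 0.6403  =>  S = (log10(E) + 0.6403) / 0.0235
log10(9.06) = 0.957128
S = (0.957128 + 0.6403) / 0.0235 = 1.597428 / 0.0235
S = 68.0

Shore A = 68.0


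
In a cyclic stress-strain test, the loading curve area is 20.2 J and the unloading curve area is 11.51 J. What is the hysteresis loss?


Hysteresis loss = loading - unloading
= 20.2 - 11.51
= 8.69 J

8.69 J


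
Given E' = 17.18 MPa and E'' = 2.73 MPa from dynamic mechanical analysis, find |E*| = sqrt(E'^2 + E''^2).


|E*| = sqrt(E'^2 + E''^2)
= sqrt(17.18^2 + 2.73^2)
= sqrt(295.1524 + 7.4529)
= 17.396 MPa

17.396 MPa


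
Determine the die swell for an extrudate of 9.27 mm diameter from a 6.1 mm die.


Die swell ratio = D_extrudate / D_die
= 9.27 / 6.1
= 1.52

Die swell = 1.52


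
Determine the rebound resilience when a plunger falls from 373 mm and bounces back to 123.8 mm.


Resilience = h_rebound / h_drop * 100
= 123.8 / 373 * 100
= 33.2%

33.2%


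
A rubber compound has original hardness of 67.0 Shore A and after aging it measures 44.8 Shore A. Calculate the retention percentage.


Retention = aged / original * 100
= 44.8 / 67.0 * 100
= 66.9%

66.9%


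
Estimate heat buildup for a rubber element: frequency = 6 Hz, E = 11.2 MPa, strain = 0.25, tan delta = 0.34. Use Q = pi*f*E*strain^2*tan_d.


Q = pi * f * E * strain^2 * tan_d
= pi * 6 * 11.2 * 0.25^2 * 0.34
= pi * 6 * 11.2 * 0.0625 * 0.34
= 4.4862

Q = 4.4862


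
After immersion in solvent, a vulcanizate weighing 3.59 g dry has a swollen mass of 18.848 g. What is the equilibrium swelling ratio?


Q = W_swollen / W_dry
Q = 18.848 / 3.59
Q = 5.25

Q = 5.25


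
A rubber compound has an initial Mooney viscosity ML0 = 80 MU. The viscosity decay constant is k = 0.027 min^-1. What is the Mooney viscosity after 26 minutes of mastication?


ML = ML0 * exp(-k * t)
ML = 80 * exp(-0.027 * 26)
ML = 80 * 0.4956
ML = 39.65 MU

39.65 MU


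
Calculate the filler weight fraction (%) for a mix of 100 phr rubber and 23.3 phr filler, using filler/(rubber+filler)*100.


Filler % = filler / (rubber + filler) * 100
= 23.3 / (100 + 23.3) * 100
= 23.3 / 123.3 * 100
= 18.9%

18.9%


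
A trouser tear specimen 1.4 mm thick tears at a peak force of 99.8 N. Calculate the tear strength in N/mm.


Tear strength = force / thickness
= 99.8 / 1.4
= 71.29 N/mm

71.29 N/mm


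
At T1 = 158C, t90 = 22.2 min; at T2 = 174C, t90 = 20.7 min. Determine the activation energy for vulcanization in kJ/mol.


T1 = 431.15 K, T2 = 447.15 K
1/T1 - 1/T2 = 8.2992e-05
ln(t1/t2) = ln(22.2/20.7) = 0.0700
Ea = 8.314 * 0.0700 / 8.2992e-05 = 7008.3003 J/mol
Ea = 7.01 kJ/mol

7.01 kJ/mol


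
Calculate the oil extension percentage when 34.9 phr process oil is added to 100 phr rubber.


Oil % = oil / (100 + oil) * 100
= 34.9 / (100 + 34.9) * 100
= 34.9 / 134.9 * 100
= 25.87%

25.87%


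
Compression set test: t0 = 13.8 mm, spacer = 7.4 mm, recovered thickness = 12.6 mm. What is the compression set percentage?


CS = (t0 - recovered) / (t0 - ts) * 100
= (13.8 - 12.6) / (13.8 - 7.4) * 100
= 1.2 / 6.4 * 100
= 18.7%

18.7%


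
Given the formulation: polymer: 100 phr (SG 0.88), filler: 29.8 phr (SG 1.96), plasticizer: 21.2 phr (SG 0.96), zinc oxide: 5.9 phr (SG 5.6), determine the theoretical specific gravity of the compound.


Sum of weights = 156.9
Volume contributions:
  polymer: 100/0.88 = 113.6364
  filler: 29.8/1.96 = 15.2041
  plasticizer: 21.2/0.96 = 22.0833
  zinc oxide: 5.9/5.6 = 1.0536
Sum of volumes = 151.9774
SG = 156.9 / 151.9774 = 1.032

SG = 1.032


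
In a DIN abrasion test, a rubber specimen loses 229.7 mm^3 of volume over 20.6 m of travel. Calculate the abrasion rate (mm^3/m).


Rate = volume_loss / distance
= 229.7 / 20.6
= 11.15 mm^3/m

11.15 mm^3/m


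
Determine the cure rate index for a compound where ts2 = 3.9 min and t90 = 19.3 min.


CRI = 100 / (t90 - ts2)
= 100 / (19.3 - 3.9)
= 100 / 15.4
= 6.49 min^-1

6.49 min^-1


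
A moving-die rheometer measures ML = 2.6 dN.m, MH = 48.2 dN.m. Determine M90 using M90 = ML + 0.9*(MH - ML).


M90 = ML + 0.9 * (MH - ML)
M90 = 2.6 + 0.9 * (48.2 - 2.6)
M90 = 2.6 + 0.9 * 45.6
M90 = 43.64 dN.m

43.64 dN.m


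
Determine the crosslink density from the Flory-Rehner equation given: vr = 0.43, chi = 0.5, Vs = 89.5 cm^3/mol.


ln(1 - vr) = ln(1 - 0.43) = -0.5621
Numerator = -((-0.5621) + 0.43 + 0.5 * 0.43^2) = 0.0397
Denominator = 89.5 * (0.43^(1/3) - 0.43/2) = 48.3107
nu = 0.0397 / 48.3107 = 8.2112e-04 mol/cm^3

8.2112e-04 mol/cm^3


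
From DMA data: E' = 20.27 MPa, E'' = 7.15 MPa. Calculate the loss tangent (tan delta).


tan delta = E'' / E'
= 7.15 / 20.27
= 0.3527

tan delta = 0.3527


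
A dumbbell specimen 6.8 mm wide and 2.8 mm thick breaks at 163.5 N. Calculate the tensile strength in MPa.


Area = width * thickness = 6.8 * 2.8 = 19.04 mm^2
TS = force / area = 163.5 / 19.04 = 8.59 MPa

8.59 MPa


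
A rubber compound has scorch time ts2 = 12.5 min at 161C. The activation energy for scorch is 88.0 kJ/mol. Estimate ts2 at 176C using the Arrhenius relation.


Convert temperatures: T1 = 161 + 273.15 = 434.15 K, T2 = 176 + 273.15 = 449.15 K
ts2_new = 12.5 * exp(88000 / 8.314 * (1/449.15 - 1/434.15))
1/T2 - 1/T1 = -7.6924e-05
ts2_new = 5.54 min

5.54 min


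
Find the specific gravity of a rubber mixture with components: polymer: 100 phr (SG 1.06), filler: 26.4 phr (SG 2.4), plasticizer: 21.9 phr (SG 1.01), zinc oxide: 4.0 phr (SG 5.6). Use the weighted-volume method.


Sum of weights = 152.3
Volume contributions:
  polymer: 100/1.06 = 94.3396
  filler: 26.4/2.4 = 11.0000
  plasticizer: 21.9/1.01 = 21.6832
  zinc oxide: 4.0/5.6 = 0.7143
Sum of volumes = 127.7371
SG = 152.3 / 127.7371 = 1.192

SG = 1.192


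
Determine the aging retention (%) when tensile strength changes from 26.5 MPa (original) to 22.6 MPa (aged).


Retention = aged / original * 100
= 22.6 / 26.5 * 100
= 85.3%

85.3%


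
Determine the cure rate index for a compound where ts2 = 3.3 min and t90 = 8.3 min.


CRI = 100 / (t90 - ts2)
= 100 / (8.3 - 3.3)
= 100 / 5.0
= 20.0 min^-1

20.0 min^-1


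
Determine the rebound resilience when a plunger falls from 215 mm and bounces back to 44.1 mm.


Resilience = h_rebound / h_drop * 100
= 44.1 / 215 * 100
= 20.5%

20.5%


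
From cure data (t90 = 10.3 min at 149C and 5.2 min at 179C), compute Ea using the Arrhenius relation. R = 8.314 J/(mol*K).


T1 = 422.15 K, T2 = 452.15 K
1/T1 - 1/T2 = 1.5717e-04
ln(t1/t2) = ln(10.3/5.2) = 0.6835
Ea = 8.314 * 0.6835 / 1.5717e-04 = 36154.9074 J/mol
Ea = 36.15 kJ/mol

36.15 kJ/mol


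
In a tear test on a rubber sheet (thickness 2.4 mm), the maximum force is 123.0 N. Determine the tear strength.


Tear strength = force / thickness
= 123.0 / 2.4
= 51.25 N/mm

51.25 N/mm


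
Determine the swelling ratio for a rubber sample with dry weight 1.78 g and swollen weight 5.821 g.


Q = W_swollen / W_dry
Q = 5.821 / 1.78
Q = 3.27

Q = 3.27


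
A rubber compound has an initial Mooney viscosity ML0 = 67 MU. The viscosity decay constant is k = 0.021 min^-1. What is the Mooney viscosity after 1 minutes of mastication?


ML = ML0 * exp(-k * t)
ML = 67 * exp(-0.021 * 1)
ML = 67 * 0.9792
ML = 65.61 MU

65.61 MU


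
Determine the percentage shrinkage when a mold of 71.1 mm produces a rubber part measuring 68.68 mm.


Shrinkage = (mold - part) / mold * 100
= (71.1 - 68.68) / 71.1 * 100
= 2.42 / 71.1 * 100
= 3.4%

3.4%


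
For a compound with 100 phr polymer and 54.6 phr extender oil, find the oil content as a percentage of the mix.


Oil % = oil / (100 + oil) * 100
= 54.6 / (100 + 54.6) * 100
= 54.6 / 154.6 * 100
= 35.32%

35.32%


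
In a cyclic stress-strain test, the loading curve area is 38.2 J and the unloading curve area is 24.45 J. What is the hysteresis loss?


Hysteresis loss = loading - unloading
= 38.2 - 24.45
= 13.75 J

13.75 J


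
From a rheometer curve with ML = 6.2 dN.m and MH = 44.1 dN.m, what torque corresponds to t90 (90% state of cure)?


M90 = ML + 0.9 * (MH - ML)
M90 = 6.2 + 0.9 * (44.1 - 6.2)
M90 = 6.2 + 0.9 * 37.9
M90 = 40.31 dN.m

40.31 dN.m


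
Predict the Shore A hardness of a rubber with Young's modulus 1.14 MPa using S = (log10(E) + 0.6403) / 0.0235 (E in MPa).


log10(E) = 0.0235*S - 0.6403  =>  S = (log10(E) + 0.6403) / 0.0235
log10(1.14) = 0.056905
S = (0.056905 + 0.6403) / 0.0235 = 0.697205 / 0.0235
S = 29.7

Shore A = 29.7


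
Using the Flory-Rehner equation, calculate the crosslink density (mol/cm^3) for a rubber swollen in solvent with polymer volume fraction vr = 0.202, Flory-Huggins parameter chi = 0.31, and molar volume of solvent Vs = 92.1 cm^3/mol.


ln(1 - vr) = ln(1 - 0.202) = -0.2256
Numerator = -((-0.2256) + 0.202 + 0.31 * 0.202^2) = 0.0110
Denominator = 92.1 * (0.202^(1/3) - 0.202/2) = 44.7372
nu = 0.0110 / 44.7372 = 2.4582e-04 mol/cm^3

2.4582e-04 mol/cm^3


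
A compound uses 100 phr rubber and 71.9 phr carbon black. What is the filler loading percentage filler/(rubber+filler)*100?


Filler % = filler / (rubber + filler) * 100
= 71.9 / (100 + 71.9) * 100
= 71.9 / 171.9 * 100
= 41.83%

41.83%


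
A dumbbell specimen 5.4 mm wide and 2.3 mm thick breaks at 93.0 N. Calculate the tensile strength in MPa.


Area = width * thickness = 5.4 * 2.3 = 12.42 mm^2
TS = force / area = 93.0 / 12.42 = 7.49 MPa

7.49 MPa


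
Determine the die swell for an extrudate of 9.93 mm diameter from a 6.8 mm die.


Die swell ratio = D_extrudate / D_die
= 9.93 / 6.8
= 1.46

Die swell = 1.46


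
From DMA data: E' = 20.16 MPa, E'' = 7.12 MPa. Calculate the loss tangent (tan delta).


tan delta = E'' / E'
= 7.12 / 20.16
= 0.3532

tan delta = 0.3532


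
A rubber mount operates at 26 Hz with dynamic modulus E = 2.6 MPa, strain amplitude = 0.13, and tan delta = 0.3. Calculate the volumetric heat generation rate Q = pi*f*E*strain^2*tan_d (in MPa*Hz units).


Q = pi * f * E * strain^2 * tan_d
= pi * 26 * 2.6 * 0.13^2 * 0.3
= pi * 26 * 2.6 * 0.0169 * 0.3
= 1.0767

Q = 1.0767


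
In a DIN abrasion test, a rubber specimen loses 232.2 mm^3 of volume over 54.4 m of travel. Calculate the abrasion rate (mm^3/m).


Rate = volume_loss / distance
= 232.2 / 54.4
= 4.268 mm^3/m

4.268 mm^3/m


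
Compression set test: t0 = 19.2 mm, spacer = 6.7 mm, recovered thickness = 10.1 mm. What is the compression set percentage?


CS = (t0 - recovered) / (t0 - ts) * 100
= (19.2 - 10.1) / (19.2 - 6.7) * 100
= 9.1 / 12.5 * 100
= 72.8%

72.8%


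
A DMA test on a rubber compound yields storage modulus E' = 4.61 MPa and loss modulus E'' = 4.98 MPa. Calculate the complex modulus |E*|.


|E*| = sqrt(E'^2 + E''^2)
= sqrt(4.61^2 + 4.98^2)
= sqrt(21.2521 + 24.8004)
= 6.786 MPa

6.786 MPa


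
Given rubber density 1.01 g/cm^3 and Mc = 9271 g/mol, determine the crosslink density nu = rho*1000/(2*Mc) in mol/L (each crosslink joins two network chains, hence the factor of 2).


nu = rho * 1000 / (2 * Mc)
nu = 1.01 * 1000 / (2 * 9271)
nu = 1010.0 / 18542
nu = 0.0545 mol/L

0.0545 mol/L


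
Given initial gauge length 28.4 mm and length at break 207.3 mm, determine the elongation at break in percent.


Elongation = (Lf - L0) / L0 * 100
= (207.3 - 28.4) / 28.4 * 100
= 178.9 / 28.4 * 100
= 629.9%

629.9%


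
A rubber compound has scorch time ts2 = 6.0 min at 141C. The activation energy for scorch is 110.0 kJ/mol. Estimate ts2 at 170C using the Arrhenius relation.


Convert temperatures: T1 = 141 + 273.15 = 414.15 K, T2 = 170 + 273.15 = 443.15 K
ts2_new = 6.0 * exp(110000 / 8.314 * (1/443.15 - 1/414.15))
1/T2 - 1/T1 = -1.5801e-04
ts2_new = 0.74 min

0.74 min


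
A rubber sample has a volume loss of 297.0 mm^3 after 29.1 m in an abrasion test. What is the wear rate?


Rate = volume_loss / distance
= 297.0 / 29.1
= 10.206 mm^3/m

10.206 mm^3/m


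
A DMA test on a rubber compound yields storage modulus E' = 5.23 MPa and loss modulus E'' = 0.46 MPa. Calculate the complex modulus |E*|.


|E*| = sqrt(E'^2 + E''^2)
= sqrt(5.23^2 + 0.46^2)
= sqrt(27.3529 + 0.2116)
= 5.25 MPa

5.25 MPa


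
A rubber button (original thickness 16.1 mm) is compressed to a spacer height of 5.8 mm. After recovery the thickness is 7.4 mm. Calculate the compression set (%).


CS = (t0 - recovered) / (t0 - ts) * 100
= (16.1 - 7.4) / (16.1 - 5.8) * 100
= 8.7 / 10.3 * 100
= 84.5%

84.5%


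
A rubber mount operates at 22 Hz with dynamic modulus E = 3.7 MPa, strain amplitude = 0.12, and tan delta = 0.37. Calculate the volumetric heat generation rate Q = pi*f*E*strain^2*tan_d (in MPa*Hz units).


Q = pi * f * E * strain^2 * tan_d
= pi * 22 * 3.7 * 0.12^2 * 0.37
= pi * 22 * 3.7 * 0.0144 * 0.37
= 1.3625

Q = 1.3625


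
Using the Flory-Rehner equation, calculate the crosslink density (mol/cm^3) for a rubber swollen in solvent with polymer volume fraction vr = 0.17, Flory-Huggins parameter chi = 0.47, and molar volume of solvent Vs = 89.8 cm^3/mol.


ln(1 - vr) = ln(1 - 0.17) = -0.1863
Numerator = -((-0.1863) + 0.17 + 0.47 * 0.17^2) = 0.0027
Denominator = 89.8 * (0.17^(1/3) - 0.17/2) = 42.1131
nu = 0.0027 / 42.1131 = 6.5219e-05 mol/cm^3

6.5219e-05 mol/cm^3


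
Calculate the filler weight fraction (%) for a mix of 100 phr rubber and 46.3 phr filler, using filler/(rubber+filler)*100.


Filler % = filler / (rubber + filler) * 100
= 46.3 / (100 + 46.3) * 100
= 46.3 / 146.3 * 100
= 31.65%

31.65%


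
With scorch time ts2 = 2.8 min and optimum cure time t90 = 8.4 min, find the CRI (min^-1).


CRI = 100 / (t90 - ts2)
= 100 / (8.4 - 2.8)
= 100 / 5.6
= 17.86 min^-1

17.86 min^-1


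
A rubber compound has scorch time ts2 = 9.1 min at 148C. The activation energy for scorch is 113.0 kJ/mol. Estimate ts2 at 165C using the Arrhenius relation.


Convert temperatures: T1 = 148 + 273.15 = 421.15 K, T2 = 165 + 273.15 = 438.15 K
ts2_new = 9.1 * exp(113000 / 8.314 * (1/438.15 - 1/421.15))
1/T2 - 1/T1 = -9.2128e-05
ts2_new = 2.6 min

2.6 min


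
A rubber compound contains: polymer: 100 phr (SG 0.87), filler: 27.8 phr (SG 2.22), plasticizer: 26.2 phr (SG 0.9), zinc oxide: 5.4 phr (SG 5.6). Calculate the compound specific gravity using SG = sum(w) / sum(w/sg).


Sum of weights = 159.4
Volume contributions:
  polymer: 100/0.87 = 114.9425
  filler: 27.8/2.22 = 12.5225
  plasticizer: 26.2/0.9 = 29.1111
  zinc oxide: 5.4/5.6 = 0.9643
Sum of volumes = 157.5404
SG = 159.4 / 157.5404 = 1.012

SG = 1.012


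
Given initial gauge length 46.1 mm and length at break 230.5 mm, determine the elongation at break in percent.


Elongation = (Lf - L0) / L0 * 100
= (230.5 - 46.1) / 46.1 * 100
= 184.4 / 46.1 * 100
= 400.0%

400.0%


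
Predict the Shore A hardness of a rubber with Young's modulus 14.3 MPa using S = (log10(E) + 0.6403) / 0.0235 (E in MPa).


log10(E) = 0.0235*S - 0.6403  =>  S = (log10(E) + 0.6403) / 0.0235
log10(14.3) = 1.155336
S = (1.155336 + 0.6403) / 0.0235 = 1.795636 / 0.0235
S = 76.4

Shore A = 76.4


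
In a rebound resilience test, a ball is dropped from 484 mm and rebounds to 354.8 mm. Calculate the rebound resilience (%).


Resilience = h_rebound / h_drop * 100
= 354.8 / 484 * 100
= 73.3%

73.3%


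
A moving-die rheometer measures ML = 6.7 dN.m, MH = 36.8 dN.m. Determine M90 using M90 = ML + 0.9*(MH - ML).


M90 = ML + 0.9 * (MH - ML)
M90 = 6.7 + 0.9 * (36.8 - 6.7)
M90 = 6.7 + 0.9 * 30.1
M90 = 33.79 dN.m

33.79 dN.m


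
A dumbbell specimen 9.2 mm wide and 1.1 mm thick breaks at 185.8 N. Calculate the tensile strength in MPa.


Area = width * thickness = 9.2 * 1.1 = 10.12 mm^2
TS = force / area = 185.8 / 10.12 = 18.36 MPa

18.36 MPa


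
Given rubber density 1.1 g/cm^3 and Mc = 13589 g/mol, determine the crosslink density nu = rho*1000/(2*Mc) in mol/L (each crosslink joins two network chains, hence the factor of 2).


nu = rho * 1000 / (2 * Mc)
nu = 1.1 * 1000 / (2 * 13589)
nu = 1100.0 / 27178
nu = 0.0405 mol/L

0.0405 mol/L


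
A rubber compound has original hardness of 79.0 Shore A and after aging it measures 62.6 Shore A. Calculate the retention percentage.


Retention = aged / original * 100
= 62.6 / 79.0 * 100
= 79.2%

79.2%


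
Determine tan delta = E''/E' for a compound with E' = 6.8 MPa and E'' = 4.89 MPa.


tan delta = E'' / E'
= 4.89 / 6.8
= 0.7191

tan delta = 0.7191


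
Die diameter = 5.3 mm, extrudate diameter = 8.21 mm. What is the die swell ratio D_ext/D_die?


Die swell ratio = D_extrudate / D_die
= 8.21 / 5.3
= 1.549

Die swell = 1.549


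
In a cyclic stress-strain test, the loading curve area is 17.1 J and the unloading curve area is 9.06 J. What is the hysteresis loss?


Hysteresis loss = loading - unloading
= 17.1 - 9.06
= 8.04 J

8.04 J


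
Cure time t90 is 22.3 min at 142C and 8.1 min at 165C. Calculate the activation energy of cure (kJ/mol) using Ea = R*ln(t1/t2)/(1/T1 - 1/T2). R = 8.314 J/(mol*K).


T1 = 415.15 K, T2 = 438.15 K
1/T1 - 1/T2 = 1.2644e-04
ln(t1/t2) = ln(22.3/8.1) = 1.0127
Ea = 8.314 * 1.0127 / 1.2644e-04 = 66588.7023 J/mol
Ea = 66.59 kJ/mol

66.59 kJ/mol


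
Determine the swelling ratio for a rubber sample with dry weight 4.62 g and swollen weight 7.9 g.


Q = W_swollen / W_dry
Q = 7.9 / 4.62
Q = 1.71

Q = 1.71


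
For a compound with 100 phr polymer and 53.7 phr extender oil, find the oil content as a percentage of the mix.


Oil % = oil / (100 + oil) * 100
= 53.7 / (100 + 53.7) * 100
= 53.7 / 153.7 * 100
= 34.94%

34.94%


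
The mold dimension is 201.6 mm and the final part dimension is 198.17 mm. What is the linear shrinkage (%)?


Shrinkage = (mold - part) / mold * 100
= (201.6 - 198.17) / 201.6 * 100
= 3.43 / 201.6 * 100
= 1.7%

1.7%


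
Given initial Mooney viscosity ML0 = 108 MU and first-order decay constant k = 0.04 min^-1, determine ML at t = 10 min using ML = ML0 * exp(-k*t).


ML = ML0 * exp(-k * t)
ML = 108 * exp(-0.04 * 10)
ML = 108 * 0.6703
ML = 72.39 MU

72.39 MU


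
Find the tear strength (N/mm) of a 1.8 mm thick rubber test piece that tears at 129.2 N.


Tear strength = force / thickness
= 129.2 / 1.8
= 71.78 N/mm

71.78 N/mm


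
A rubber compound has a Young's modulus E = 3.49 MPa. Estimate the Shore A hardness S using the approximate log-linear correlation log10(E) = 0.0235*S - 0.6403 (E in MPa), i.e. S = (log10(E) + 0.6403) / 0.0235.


log10(E) = 0.0235*S - 0.6403  =>  S = (log10(E) + 0.6403) / 0.0235
log10(3.49) = 0.542825
S = (0.542825 + 0.6403) / 0.0235 = 1.183125 / 0.0235
S = 50.3

Shore A = 50.3


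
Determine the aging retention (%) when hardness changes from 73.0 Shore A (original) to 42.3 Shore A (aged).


Retention = aged / original * 100
= 42.3 / 73.0 * 100
= 57.9%

57.9%


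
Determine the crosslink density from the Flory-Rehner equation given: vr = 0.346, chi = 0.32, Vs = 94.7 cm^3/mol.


ln(1 - vr) = ln(1 - 0.346) = -0.4246
Numerator = -((-0.4246) + 0.346 + 0.32 * 0.346^2) = 0.0403
Denominator = 94.7 * (0.346^(1/3) - 0.346/2) = 50.0996
nu = 0.0403 / 50.0996 = 8.0517e-04 mol/cm^3

8.0517e-04 mol/cm^3


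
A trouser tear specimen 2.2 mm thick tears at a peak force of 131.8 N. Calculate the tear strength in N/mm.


Tear strength = force / thickness
= 131.8 / 2.2
= 59.91 N/mm

59.91 N/mm


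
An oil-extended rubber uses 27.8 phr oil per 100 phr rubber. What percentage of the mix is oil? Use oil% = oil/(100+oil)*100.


Oil % = oil / (100 + oil) * 100
= 27.8 / (100 + 27.8) * 100
= 27.8 / 127.8 * 100
= 21.75%

21.75%


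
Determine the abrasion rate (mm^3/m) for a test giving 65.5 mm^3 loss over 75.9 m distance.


Rate = volume_loss / distance
= 65.5 / 75.9
= 0.863 mm^3/m

0.863 mm^3/m


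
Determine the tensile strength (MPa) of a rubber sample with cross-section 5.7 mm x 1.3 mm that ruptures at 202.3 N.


Area = width * thickness = 5.7 * 1.3 = 7.41 mm^2
TS = force / area = 202.3 / 7.41 = 27.3 MPa

27.3 MPa


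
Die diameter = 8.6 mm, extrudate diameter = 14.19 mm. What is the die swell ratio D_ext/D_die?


Die swell ratio = D_extrudate / D_die
= 14.19 / 8.6
= 1.65

Die swell = 1.65


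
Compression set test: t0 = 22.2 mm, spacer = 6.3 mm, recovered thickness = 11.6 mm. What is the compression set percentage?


CS = (t0 - recovered) / (t0 - ts) * 100
= (22.2 - 11.6) / (22.2 - 6.3) * 100
= 10.6 / 15.9 * 100
= 66.7%

66.7%


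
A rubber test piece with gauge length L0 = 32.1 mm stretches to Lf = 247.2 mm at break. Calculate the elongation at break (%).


Elongation = (Lf - L0) / L0 * 100
= (247.2 - 32.1) / 32.1 * 100
= 215.1 / 32.1 * 100
= 670.1%

670.1%


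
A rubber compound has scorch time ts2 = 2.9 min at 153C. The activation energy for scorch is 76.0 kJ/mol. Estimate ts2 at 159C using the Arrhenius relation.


Convert temperatures: T1 = 153 + 273.15 = 426.15 K, T2 = 159 + 273.15 = 432.15 K
ts2_new = 2.9 * exp(76000 / 8.314 * (1/432.15 - 1/426.15))
1/T2 - 1/T1 = -3.2580e-05
ts2_new = 2.15 min

2.15 min


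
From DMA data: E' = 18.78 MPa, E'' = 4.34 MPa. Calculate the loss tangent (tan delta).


tan delta = E'' / E'
= 4.34 / 18.78
= 0.2311

tan delta = 0.2311


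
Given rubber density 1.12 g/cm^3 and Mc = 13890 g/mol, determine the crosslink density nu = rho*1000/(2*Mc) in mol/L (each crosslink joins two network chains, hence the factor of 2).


nu = rho * 1000 / (2 * Mc)
nu = 1.12 * 1000 / (2 * 13890)
nu = 1120.0 / 27780
nu = 0.0403 mol/L

0.0403 mol/L


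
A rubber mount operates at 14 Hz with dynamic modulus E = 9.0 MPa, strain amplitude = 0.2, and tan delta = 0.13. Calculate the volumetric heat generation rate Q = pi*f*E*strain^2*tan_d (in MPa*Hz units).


Q = pi * f * E * strain^2 * tan_d
= pi * 14 * 9.0 * 0.2^2 * 0.13
= pi * 14 * 9.0 * 0.0400 * 0.13
= 2.0584

Q = 2.0584


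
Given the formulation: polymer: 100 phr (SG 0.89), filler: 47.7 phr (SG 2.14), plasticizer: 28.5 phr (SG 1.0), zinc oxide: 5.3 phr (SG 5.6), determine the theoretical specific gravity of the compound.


Sum of weights = 181.5
Volume contributions:
  polymer: 100/0.89 = 112.3596
  filler: 47.7/2.14 = 22.2897
  plasticizer: 28.5/1.0 = 28.5000
  zinc oxide: 5.3/5.6 = 0.9464
Sum of volumes = 164.0957
SG = 181.5 / 164.0957 = 1.106

SG = 1.106


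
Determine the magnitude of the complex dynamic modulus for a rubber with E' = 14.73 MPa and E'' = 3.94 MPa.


|E*| = sqrt(E'^2 + E''^2)
= sqrt(14.73^2 + 3.94^2)
= sqrt(216.9729 + 15.5236)
= 15.248 MPa

15.248 MPa


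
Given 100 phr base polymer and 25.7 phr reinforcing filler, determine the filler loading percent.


Filler % = filler / (rubber + filler) * 100
= 25.7 / (100 + 25.7) * 100
= 25.7 / 125.7 * 100
= 20.45%

20.45%


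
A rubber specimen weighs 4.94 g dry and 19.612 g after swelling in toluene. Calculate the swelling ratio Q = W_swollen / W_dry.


Q = W_swollen / W_dry
Q = 19.612 / 4.94
Q = 3.97

Q = 3.97


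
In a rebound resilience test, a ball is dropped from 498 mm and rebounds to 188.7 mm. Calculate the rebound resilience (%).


Resilience = h_rebound / h_drop * 100
= 188.7 / 498 * 100
= 37.9%

37.9%


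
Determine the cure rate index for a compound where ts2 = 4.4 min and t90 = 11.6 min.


CRI = 100 / (t90 - ts2)
= 100 / (11.6 - 4.4)
= 100 / 7.2
= 13.89 min^-1

13.89 min^-1


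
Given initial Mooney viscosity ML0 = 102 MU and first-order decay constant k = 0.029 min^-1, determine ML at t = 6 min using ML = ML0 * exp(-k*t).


ML = ML0 * exp(-k * t)
ML = 102 * exp(-0.029 * 6)
ML = 102 * 0.8403
ML = 85.71 MU

85.71 MU


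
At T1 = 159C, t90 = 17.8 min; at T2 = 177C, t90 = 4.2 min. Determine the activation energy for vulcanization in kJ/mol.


T1 = 432.15 K, T2 = 450.15 K
1/T1 - 1/T2 = 9.2530e-05
ln(t1/t2) = ln(17.8/4.2) = 1.4441
Ea = 8.314 * 1.4441 / 9.2530e-05 = 129756.9847 J/mol
Ea = 129.76 kJ/mol

129.76 kJ/mol


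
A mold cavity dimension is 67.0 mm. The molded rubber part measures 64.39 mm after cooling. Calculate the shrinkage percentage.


Shrinkage = (mold - part) / mold * 100
= (67.0 - 64.39) / 67.0 * 100
= 2.61 / 67.0 * 100
= 3.9%

3.9%


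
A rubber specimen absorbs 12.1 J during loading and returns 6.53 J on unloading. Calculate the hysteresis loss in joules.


Hysteresis loss = loading - unloading
= 12.1 - 6.53
= 5.57 J

5.57 J


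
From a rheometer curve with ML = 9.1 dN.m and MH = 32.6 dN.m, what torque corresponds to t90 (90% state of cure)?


M90 = ML + 0.9 * (MH - ML)
M90 = 9.1 + 0.9 * (32.6 - 9.1)
M90 = 9.1 + 0.9 * 23.5
M90 = 30.25 dN.m

30.25 dN.m


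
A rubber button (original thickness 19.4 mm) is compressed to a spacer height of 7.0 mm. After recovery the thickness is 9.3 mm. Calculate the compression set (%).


CS = (t0 - recovered) / (t0 - ts) * 100
= (19.4 - 9.3) / (19.4 - 7.0) * 100
= 10.1 / 12.4 * 100
= 81.5%

81.5%


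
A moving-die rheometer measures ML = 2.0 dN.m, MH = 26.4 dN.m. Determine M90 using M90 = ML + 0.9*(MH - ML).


M90 = ML + 0.9 * (MH - ML)
M90 = 2.0 + 0.9 * (26.4 - 2.0)
M90 = 2.0 + 0.9 * 24.4
M90 = 23.96 dN.m

23.96 dN.m


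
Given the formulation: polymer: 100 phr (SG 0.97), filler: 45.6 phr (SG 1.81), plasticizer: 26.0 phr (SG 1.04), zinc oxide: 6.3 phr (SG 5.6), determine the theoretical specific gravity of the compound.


Sum of weights = 177.9
Volume contributions:
  polymer: 100/0.97 = 103.0928
  filler: 45.6/1.81 = 25.1934
  plasticizer: 26.0/1.04 = 25.0000
  zinc oxide: 6.3/5.6 = 1.1250
Sum of volumes = 154.4112
SG = 177.9 / 154.4112 = 1.152

SG = 1.152


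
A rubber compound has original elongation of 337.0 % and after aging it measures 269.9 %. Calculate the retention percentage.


Retention = aged / original * 100
= 269.9 / 337.0 * 100
= 80.1%

80.1%


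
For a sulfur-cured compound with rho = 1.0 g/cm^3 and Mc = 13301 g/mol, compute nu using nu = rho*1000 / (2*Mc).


nu = rho * 1000 / (2 * Mc)
nu = 1.0 * 1000 / (2 * 13301)
nu = 1000.0 / 26602
nu = 0.0376 mol/L

0.0376 mol/L


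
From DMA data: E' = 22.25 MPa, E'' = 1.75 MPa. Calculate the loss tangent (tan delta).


tan delta = E'' / E'
= 1.75 / 22.25
= 0.0787

tan delta = 0.0787


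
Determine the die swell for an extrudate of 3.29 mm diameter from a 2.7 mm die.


Die swell ratio = D_extrudate / D_die
= 3.29 / 2.7
= 1.219

Die swell = 1.219


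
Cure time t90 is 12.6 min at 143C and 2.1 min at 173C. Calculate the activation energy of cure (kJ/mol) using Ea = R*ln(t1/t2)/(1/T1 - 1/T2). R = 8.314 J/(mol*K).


T1 = 416.15 K, T2 = 446.15 K
1/T1 - 1/T2 = 1.6158e-04
ln(t1/t2) = ln(12.6/2.1) = 1.7918
Ea = 8.314 * 1.7918 / 1.6158e-04 = 92193.2808 J/mol
Ea = 92.19 kJ/mol

92.19 kJ/mol


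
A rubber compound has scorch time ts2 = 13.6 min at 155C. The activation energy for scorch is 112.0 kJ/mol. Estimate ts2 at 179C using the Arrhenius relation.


Convert temperatures: T1 = 155 + 273.15 = 428.15 K, T2 = 179 + 273.15 = 452.15 K
ts2_new = 13.6 * exp(112000 / 8.314 * (1/452.15 - 1/428.15))
1/T2 - 1/T1 = -1.2397e-04
ts2_new = 2.56 min

2.56 min


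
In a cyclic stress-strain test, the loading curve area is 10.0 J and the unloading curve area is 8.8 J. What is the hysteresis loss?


Hysteresis loss = loading - unloading
= 10.0 - 8.8
= 1.2 J

1.2 J


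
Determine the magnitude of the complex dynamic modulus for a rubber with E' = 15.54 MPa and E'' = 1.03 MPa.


|E*| = sqrt(E'^2 + E''^2)
= sqrt(15.54^2 + 1.03^2)
= sqrt(241.4916 + 1.0609)
= 15.574 MPa

15.574 MPa


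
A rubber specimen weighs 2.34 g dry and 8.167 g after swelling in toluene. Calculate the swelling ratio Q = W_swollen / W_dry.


Q = W_swollen / W_dry
Q = 8.167 / 2.34
Q = 3.49

Q = 3.49


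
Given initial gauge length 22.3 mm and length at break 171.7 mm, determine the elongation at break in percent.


Elongation = (Lf - L0) / L0 * 100
= (171.7 - 22.3) / 22.3 * 100
= 149.4 / 22.3 * 100
= 670.0%

670.0%


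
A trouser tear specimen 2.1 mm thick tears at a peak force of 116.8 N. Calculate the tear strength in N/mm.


Tear strength = force / thickness
= 116.8 / 2.1
= 55.62 N/mm

55.62 N/mm


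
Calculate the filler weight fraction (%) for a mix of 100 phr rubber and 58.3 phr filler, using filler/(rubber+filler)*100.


Filler % = filler / (rubber + filler) * 100
= 58.3 / (100 + 58.3) * 100
= 58.3 / 158.3 * 100
= 36.83%

36.83%


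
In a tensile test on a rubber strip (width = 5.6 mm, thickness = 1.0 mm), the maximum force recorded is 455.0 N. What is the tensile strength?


Area = width * thickness = 5.6 * 1.0 = 5.6 mm^2
TS = force / area = 455.0 / 5.6 = 81.25 MPa

81.25 MPa


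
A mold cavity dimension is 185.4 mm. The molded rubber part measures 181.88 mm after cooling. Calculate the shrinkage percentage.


Shrinkage = (mold - part) / mold * 100
= (185.4 - 181.88) / 185.4 * 100
= 3.52 / 185.4 * 100
= 1.9%

1.9%


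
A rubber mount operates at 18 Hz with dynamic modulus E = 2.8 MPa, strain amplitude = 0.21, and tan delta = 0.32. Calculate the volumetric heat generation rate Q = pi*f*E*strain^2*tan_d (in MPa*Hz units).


Q = pi * f * E * strain^2 * tan_d
= pi * 18 * 2.8 * 0.21^2 * 0.32
= pi * 18 * 2.8 * 0.0441 * 0.32
= 2.2344

Q = 2.2344


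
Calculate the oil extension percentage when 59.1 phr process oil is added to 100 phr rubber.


Oil % = oil / (100 + oil) * 100
= 59.1 / (100 + 59.1) * 100
= 59.1 / 159.1 * 100
= 37.15%

37.15%


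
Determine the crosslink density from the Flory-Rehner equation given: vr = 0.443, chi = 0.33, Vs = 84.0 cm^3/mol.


ln(1 - vr) = ln(1 - 0.443) = -0.5852
Numerator = -((-0.5852) + 0.443 + 0.33 * 0.443^2) = 0.0774
Denominator = 84.0 * (0.443^(1/3) - 0.443/2) = 45.4285
nu = 0.0774 / 45.4285 = 0.0017 mol/cm^3

0.0017 mol/cm^3


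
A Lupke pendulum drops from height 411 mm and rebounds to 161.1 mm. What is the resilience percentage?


Resilience = h_rebound / h_drop * 100
= 161.1 / 411 * 100
= 39.2%

39.2%


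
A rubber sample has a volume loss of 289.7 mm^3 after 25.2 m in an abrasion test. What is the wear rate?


Rate = volume_loss / distance
= 289.7 / 25.2
= 11.496 mm^3/m

11.496 mm^3/m


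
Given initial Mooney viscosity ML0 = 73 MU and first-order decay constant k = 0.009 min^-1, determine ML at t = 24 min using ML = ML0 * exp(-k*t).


ML = ML0 * exp(-k * t)
ML = 73 * exp(-0.009 * 24)
ML = 73 * 0.8057
ML = 58.82 MU

58.82 MU


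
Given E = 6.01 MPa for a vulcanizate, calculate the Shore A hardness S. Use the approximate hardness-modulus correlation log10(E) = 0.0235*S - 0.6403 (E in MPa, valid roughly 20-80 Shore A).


log10(E) = 0.0235*S - 0.6403  =>  S = (log10(E) + 0.6403) / 0.0235
log10(6.01) = 0.778874
S = (0.778874 + 0.6403) / 0.0235 = 1.419174 / 0.0235
S = 60.4

Shore A = 60.4


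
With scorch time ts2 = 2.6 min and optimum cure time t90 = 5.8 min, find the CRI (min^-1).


CRI = 100 / (t90 - ts2)
= 100 / (5.8 - 2.6)
= 100 / 3.2
= 31.25 min^-1

31.25 min^-1


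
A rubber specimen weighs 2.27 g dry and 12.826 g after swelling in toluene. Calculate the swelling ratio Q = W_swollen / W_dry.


Q = W_swollen / W_dry
Q = 12.826 / 2.27
Q = 5.65

Q = 5.65


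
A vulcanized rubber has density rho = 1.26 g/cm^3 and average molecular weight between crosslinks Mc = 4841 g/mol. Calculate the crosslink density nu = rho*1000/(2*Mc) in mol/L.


nu = rho * 1000 / (2 * Mc)
nu = 1.26 * 1000 / (2 * 4841)
nu = 1260.0 / 9682
nu = 0.1301 mol/L

0.1301 mol/L


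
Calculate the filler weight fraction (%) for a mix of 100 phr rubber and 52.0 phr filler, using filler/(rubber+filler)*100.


Filler % = filler / (rubber + filler) * 100
= 52.0 / (100 + 52.0) * 100
= 52.0 / 152.0 * 100
= 34.21%

34.21%


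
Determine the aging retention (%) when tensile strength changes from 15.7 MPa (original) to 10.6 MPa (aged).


Retention = aged / original * 100
= 10.6 / 15.7 * 100
= 67.5%

67.5%


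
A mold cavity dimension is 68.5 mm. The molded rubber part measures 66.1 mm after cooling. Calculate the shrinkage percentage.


Shrinkage = (mold - part) / mold * 100
= (68.5 - 66.1) / 68.5 * 100
= 2.4 / 68.5 * 100
= 3.5%

3.5%


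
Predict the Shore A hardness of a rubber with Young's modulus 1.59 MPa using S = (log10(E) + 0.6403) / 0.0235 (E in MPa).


log10(E) = 0.0235*S - 0.6403  =>  S = (log10(E) + 0.6403) / 0.0235
log10(1.59) = 0.201397
S = (0.201397 + 0.6403) / 0.0235 = 0.841697 / 0.0235
S = 35.8

Shore A = 35.8


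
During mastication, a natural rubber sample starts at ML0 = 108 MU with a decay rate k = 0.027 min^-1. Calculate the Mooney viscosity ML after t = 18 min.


ML = ML0 * exp(-k * t)
ML = 108 * exp(-0.027 * 18)
ML = 108 * 0.6151
ML = 66.43 MU

66.43 MU


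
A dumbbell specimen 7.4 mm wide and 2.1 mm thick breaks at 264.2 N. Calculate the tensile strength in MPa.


Area = width * thickness = 7.4 * 2.1 = 15.54 mm^2
TS = force / area = 264.2 / 15.54 = 17.0 MPa

17.0 MPa


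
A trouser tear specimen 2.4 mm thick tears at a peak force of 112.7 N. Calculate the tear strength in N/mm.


Tear strength = force / thickness
= 112.7 / 2.4
= 46.96 N/mm

46.96 N/mm


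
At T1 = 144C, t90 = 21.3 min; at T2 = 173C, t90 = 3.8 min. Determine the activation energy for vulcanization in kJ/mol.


T1 = 417.15 K, T2 = 446.15 K
1/T1 - 1/T2 = 1.5582e-04
ln(t1/t2) = ln(21.3/3.8) = 1.7237
Ea = 8.314 * 1.7237 / 1.5582e-04 = 91970.4608 J/mol
Ea = 91.97 kJ/mol

91.97 kJ/mol


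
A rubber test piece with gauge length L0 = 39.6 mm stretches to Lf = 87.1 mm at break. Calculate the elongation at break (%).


Elongation = (Lf - L0) / L0 * 100
= (87.1 - 39.6) / 39.6 * 100
= 47.5 / 39.6 * 100
= 119.9%

119.9%


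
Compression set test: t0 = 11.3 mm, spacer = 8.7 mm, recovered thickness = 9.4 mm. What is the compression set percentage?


CS = (t0 - recovered) / (t0 - ts) * 100
= (11.3 - 9.4) / (11.3 - 8.7) * 100
= 1.9 / 2.6 * 100
= 73.1%

73.1%


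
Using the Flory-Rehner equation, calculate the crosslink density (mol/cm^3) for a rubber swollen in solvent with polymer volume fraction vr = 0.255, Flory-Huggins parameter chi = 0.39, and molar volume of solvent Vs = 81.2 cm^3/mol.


ln(1 - vr) = ln(1 - 0.255) = -0.2944
Numerator = -((-0.2944) + 0.255 + 0.39 * 0.255^2) = 0.0140
Denominator = 81.2 * (0.255^(1/3) - 0.255/2) = 41.1386
nu = 0.0140 / 41.1386 = 3.4059e-04 mol/cm^3

3.4059e-04 mol/cm^3


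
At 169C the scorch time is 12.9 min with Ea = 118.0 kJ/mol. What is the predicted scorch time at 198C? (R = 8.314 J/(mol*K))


Convert temperatures: T1 = 169 + 273.15 = 442.15 K, T2 = 198 + 273.15 = 471.15 K
ts2_new = 12.9 * exp(118000 / 8.314 * (1/471.15 - 1/442.15))
1/T2 - 1/T1 = -1.3921e-04
ts2_new = 1.79 min

1.79 min


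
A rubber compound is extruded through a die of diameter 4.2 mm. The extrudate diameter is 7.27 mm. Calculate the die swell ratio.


Die swell ratio = D_extrudate / D_die
= 7.27 / 4.2
= 1.731

Die swell = 1.731


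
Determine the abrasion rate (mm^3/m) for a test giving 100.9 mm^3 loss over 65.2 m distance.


Rate = volume_loss / distance
= 100.9 / 65.2
= 1.548 mm^3/m

1.548 mm^3/m


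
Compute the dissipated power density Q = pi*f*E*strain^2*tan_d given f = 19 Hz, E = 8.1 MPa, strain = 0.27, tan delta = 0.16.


Q = pi * f * E * strain^2 * tan_d
= pi * 19 * 8.1 * 0.27^2 * 0.16
= pi * 19 * 8.1 * 0.0729 * 0.16
= 5.6394

Q = 5.6394


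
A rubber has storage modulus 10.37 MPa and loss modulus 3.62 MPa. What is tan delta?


tan delta = E'' / E'
= 3.62 / 10.37
= 0.3491

tan delta = 0.3491


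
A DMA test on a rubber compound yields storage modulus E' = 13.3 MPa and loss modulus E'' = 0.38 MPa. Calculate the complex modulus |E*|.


|E*| = sqrt(E'^2 + E''^2)
= sqrt(13.3^2 + 0.38^2)
= sqrt(176.8900 + 0.1444)
= 13.305 MPa

13.305 MPa


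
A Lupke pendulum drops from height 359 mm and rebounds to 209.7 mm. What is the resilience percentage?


Resilience = h_rebound / h_drop * 100
= 209.7 / 359 * 100
= 58.4%

58.4%


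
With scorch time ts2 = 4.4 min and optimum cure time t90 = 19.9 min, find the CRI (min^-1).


CRI = 100 / (t90 - ts2)
= 100 / (19.9 - 4.4)
= 100 / 15.5
= 6.45 min^-1

6.45 min^-1


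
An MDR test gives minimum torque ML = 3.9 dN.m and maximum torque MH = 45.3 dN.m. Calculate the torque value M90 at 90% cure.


M90 = ML + 0.9 * (MH - ML)
M90 = 3.9 + 0.9 * (45.3 - 3.9)
M90 = 3.9 + 0.9 * 41.4
M90 = 41.16 dN.m

41.16 dN.m
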